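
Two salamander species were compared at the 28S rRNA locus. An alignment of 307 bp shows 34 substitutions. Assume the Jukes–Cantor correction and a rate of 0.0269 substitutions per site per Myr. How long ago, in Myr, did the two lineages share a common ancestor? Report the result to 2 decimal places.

p = 34/307 ≈ 0.110749.
d = −(3/4) ln(1 − 4p/3) = −0.75 ln(1 − 0.147665) = −0.75 ln(0.852335)
  = −0.75 × (-0.159776) = 0.119832 substitutions/site.
Under a molecular clock d = 2μt, so t = d/(2μ) = 0.119832 / (2 × 0.0269) = 2.23 Myr.

2.23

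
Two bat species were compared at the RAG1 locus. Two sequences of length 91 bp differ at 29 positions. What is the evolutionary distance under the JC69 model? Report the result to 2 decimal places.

p = 29/91 ≈ 0.318681.
d = −(3/4) ln(1 − 4p/3) = −0.75 ln(1 − 0.424908) = −0.75 ln(0.575092)
  = −0.75 × (-0.553225) = 0.414919 substitutions/site.

0.41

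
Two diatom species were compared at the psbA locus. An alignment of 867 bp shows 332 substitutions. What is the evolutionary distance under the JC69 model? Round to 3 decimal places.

p = 332/867 ≈ 0.38293.
d = −(3/4) ln(1 − 4p/3) = −0.75 ln(1 − 0.510573) = −0.75 ln(0.489427)
  = −0.75 × (-0.714520) = 0.535890 substitutions/site.

0.536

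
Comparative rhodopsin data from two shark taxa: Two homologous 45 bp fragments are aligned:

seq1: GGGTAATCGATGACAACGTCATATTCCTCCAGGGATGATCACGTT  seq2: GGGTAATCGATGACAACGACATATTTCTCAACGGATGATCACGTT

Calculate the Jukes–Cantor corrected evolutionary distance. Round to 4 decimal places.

0.0946

The sequences differ at 4 of 45 sites (19, 26, 30, 32), so p = 4/45 ≈ 0.088889.
d = −(3/4) ln(1 − 4p/3) = −0.75 ln(1 − 0.118519) = −0.75 ln(0.881481)
  = −0.75 × (-0.126152) = 0.094614 substitutions/site.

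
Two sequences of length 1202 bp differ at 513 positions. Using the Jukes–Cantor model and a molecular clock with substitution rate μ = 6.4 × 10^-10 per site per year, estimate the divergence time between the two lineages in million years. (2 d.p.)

493.22

p = 513/1202 ≈ 0.426789.
d = −(3/4) ln(1 − 4p/3) = −0.75 ln(1 − 0.569052) = −0.75 ln(0.430948)
  = −0.75 × (-0.841768) = 0.631326 substitutions/site.
Under a molecular clock d = 2μt, so t = d/(2μ) = 0.631326 / (2 × 6.4 × 10^-10) = 493.22 million years.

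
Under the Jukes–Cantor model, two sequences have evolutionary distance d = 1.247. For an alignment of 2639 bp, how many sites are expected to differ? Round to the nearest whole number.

1604

Invert JC69: p = (3/4)(1 − e^(−4d/3)) = 0.75 × (1 − e^(-1.662667)) = 0.75 × (1 − 0.189633) = 0.607775.
Expected differing sites = pL ≈ 0.607775 × 2639 = 1603.918225 ≈ 1604.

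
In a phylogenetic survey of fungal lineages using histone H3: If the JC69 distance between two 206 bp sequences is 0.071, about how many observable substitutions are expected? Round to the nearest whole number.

14

Invert JC69: p = (3/4)(1 − e^(−4d/3)) = 0.75 × (1 − e^(-0.094667)) = 0.75 × (1 − 0.909676) = 0.067743.
Expected differing sites = pL ≈ 0.067743 × 206 = 13.955058 ≈ 14.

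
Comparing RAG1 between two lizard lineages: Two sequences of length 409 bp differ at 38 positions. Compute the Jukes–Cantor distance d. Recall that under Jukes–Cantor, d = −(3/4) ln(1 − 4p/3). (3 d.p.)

p = 38/409 ≈ 0.09291.
d = −(3/4) ln(1 − 4p/3) = −0.75 ln(1 − 0.12388) = −0.75 ln(0.87612)
  = −0.75 × (-0.132252) = 0.099189 substitutions/site.

0.099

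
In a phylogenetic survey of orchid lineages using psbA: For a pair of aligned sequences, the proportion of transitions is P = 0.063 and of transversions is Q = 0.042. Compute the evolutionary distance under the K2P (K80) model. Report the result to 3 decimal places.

0.114

Under the Kimura two-parameter model, d = −½ ln(1 − 2P − Q) − ¼ ln(1 − 2Q).
1 − 2P − Q = 0.832, giving −½ ln(0.832) = 0.091961.
1 − 2Q = 0.916, giving −¼ ln(0.916) = 0.021935.
d = 0.091961 + 0.021935 = 0.113896.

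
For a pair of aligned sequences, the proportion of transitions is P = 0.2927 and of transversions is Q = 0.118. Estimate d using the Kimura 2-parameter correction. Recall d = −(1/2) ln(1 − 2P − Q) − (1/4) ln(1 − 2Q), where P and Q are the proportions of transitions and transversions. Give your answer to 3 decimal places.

Under the Kimura two-parameter model, d = −½ ln(1 − 2P − Q) − ¼ ln(1 − 2Q).
1 − 2P − Q = 0.2966, giving −½ ln(0.2966) = 0.607685.
1 − 2Q = 0.764, giving −¼ ln(0.764) = 0.067297.
d = 0.607685 + 0.067297 = 0.674982.

0.675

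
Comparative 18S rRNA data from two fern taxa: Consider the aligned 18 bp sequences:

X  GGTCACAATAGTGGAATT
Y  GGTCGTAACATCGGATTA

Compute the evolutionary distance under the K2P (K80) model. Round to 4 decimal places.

0.5736

Of 18 sites, 4 differences are transitions and 3 are transversions, so P = 4/18 ≈ 0.222222 and Q = 3/18 ≈ 0.166667.
Under the Kimura two-parameter model, d = −½ ln(1 − 2P − Q) − ¼ ln(1 − 2Q).
1 − 2P − Q = 0.388889, giving −½ ln(0.388889) = 0.472231.
1 − 2Q = 0.666666, giving −¼ ln(0.666666) = 0.101367.
d = 0.472231 + 0.101367 = 0.573598.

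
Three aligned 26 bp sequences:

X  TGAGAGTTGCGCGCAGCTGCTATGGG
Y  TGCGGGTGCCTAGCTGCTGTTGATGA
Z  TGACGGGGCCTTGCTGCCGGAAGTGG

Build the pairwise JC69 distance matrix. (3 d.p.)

X–Y: 12/26 sites differ → p ≈ 0.461538, d = −0.75 ln(1 − 0.615384) = 0.716632 ≈ 0.717.
X–Z: 13/26 sites differ → p = 0.5, d = −0.75 ln(1 − 0.666667) = 0.823960 ≈ 0.824.
Y–Z: 10/26 sites differ → p ≈ 0.384615, d = −0.75 ln(1 − 0.51282) = 0.539341 ≈ 0.539.

d(X,Y) = 0.717, d(X,Z) = 0.824, d(Y,Z) = 0.539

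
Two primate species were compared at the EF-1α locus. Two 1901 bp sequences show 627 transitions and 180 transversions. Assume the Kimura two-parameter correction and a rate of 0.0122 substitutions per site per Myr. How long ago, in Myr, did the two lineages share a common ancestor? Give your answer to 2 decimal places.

P = 627/1901 ≈ 0.329826 and Q = 180/1901 ≈ 0.094687.
Under the Kimura two-parameter model, d = −½ ln(1 − 2P − Q) − ¼ ln(1 − 2Q).
1 − 2P − Q = 0.245661, giving −½ ln(0.245661) = 0.701901.
1 − 2Q = 0.810626, giving −¼ ln(0.810626) = 0.052487.
d = 0.701901 + 0.052487 = 0.754388.
Under a molecular clock d = 2μt, so t = d/(2μ) = 0.754388 / (2 × 0.0122) = 30.92 Myr.

30.92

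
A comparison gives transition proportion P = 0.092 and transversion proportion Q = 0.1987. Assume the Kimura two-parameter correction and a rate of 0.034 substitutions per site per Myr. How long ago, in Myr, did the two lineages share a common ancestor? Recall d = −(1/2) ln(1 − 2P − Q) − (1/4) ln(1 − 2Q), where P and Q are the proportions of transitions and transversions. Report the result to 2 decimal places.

Under the Kimura two-parameter model, d = −½ ln(1 − 2P − Q) − ¼ ln(1 − 2Q).
1 − 2P − Q = 0.6173, giving −½ ln(0.6173) = 0.241200.
1 − 2Q = 0.6026, giving −¼ ln(0.6026) = 0.126625.
d = 0.241200 + 0.126625 = 0.367825.
Under a molecular clock d = 2μt, so t = d/(2μ) = 0.367825 / (2 × 0.034) = 5.41 Myr.

5.41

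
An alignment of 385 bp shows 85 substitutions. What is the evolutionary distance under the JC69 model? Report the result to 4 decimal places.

0.2615

p = 85/385 ≈ 0.220779.
d = −(3/4) ln(1 − 4p/3) = −0.75 ln(1 − 0.294372) = −0.75 ln(0.705628)
  = −0.75 × (-0.348667) = 0.261500 substitutions/site.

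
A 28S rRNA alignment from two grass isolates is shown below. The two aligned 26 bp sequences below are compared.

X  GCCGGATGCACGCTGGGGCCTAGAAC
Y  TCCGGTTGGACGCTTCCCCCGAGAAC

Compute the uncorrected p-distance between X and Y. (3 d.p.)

The sequences differ at 8 of 26 positions (sites 1, 6, 9, 15, 16, 17, 18, 21).
p = 8/26 = 0.307692… ≈ 0.308 (to 3 d.p.).

0.308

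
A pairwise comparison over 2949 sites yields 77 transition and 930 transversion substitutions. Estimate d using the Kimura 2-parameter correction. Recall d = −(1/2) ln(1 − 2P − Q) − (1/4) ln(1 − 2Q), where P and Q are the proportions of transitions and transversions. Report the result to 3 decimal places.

P = 77/2949 ≈ 0.026111 and Q = 930/2949 ≈ 0.315361.
Under the Kimura two-parameter model, d = −½ ln(1 − 2P − Q) − ¼ ln(1 − 2Q).
1 − 2P − Q = 0.632417, giving −½ ln(0.632417) = 0.229103.
1 − 2Q = 0.369278, giving −¼ ln(0.369278) = 0.249051.
d = 0.229103 + 0.249051 = 0.478154.

0.478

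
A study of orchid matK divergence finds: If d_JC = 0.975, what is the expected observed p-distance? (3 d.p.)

p = (3/4)(1 − e^(−4d/3)) = 0.75 × (1 − e^(-1.3)) = 0.75 × (1 − 0.272532) = 0.545601.

0.546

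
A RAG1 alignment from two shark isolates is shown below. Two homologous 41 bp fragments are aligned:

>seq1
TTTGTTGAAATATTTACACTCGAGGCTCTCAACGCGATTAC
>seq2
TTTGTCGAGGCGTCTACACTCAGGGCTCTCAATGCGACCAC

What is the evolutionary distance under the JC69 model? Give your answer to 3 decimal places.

The sequences differ at 11 of 41 sites, so p = 11/41 ≈ 0.268293.
d = −(3/4) ln(1 − 4p/3) = −0.75 ln(1 − 0.357724) = −0.75 ln(0.642276)
  = −0.75 × (-0.442737) = 0.332053 substitutions/site.

0.332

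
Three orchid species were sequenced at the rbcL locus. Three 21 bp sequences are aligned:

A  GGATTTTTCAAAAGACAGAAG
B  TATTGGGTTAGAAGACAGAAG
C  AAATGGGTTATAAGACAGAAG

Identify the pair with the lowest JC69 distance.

B and C

A–B: 8/21 differ, p = 0.381, d = 0.532.
A–C: 7/21 differ, p = 0.333, d = 0.441.
B–C: 3/21 differ, p = 0.143, d = 0.158.
The smallest distance is between B and C.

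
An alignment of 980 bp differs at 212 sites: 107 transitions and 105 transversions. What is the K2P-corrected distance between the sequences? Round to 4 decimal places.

P = 107/980 ≈ 0.109184 and Q = 105/980 ≈ 0.107143.
Under the Kimura two-parameter model, d = −½ ln(1 − 2P − Q) − ¼ ln(1 − 2Q).
1 − 2P − Q = 0.674489, giving −½ ln(0.674489) = 0.196900.
1 − 2Q = 0.785714, giving −¼ ln(0.785714) = 0.060291.
d = 0.196900 + 0.060291 = 0.257191.

0.2572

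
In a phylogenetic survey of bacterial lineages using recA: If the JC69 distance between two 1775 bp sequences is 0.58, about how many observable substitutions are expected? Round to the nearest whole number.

717

Invert JC69: p = (3/4)(1 − e^(−4d/3)) = 0.75 × (1 − e^(-0.773333)) = 0.75 × (1 − 0.461472) = 0.403896.
Expected differing sites = pL ≈ 0.403896 × 1775 = 716.9154 ≈ 717.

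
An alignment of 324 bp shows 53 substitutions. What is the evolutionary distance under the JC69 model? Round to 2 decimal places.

p = 53/324 ≈ 0.16358.
d = −(3/4) ln(1 − 4p/3) = −0.75 ln(1 − 0.218107) = −0.75 ln(0.781893)
  = −0.75 × (-0.246037) = 0.184528 substitutions/site.

0.18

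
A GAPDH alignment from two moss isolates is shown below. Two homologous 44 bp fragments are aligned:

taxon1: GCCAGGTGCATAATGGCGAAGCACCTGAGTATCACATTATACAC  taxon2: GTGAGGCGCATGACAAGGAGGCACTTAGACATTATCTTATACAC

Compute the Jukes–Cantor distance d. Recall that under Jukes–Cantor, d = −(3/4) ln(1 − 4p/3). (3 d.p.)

The sequences differ at 17 of 44 sites, so p = 17/44 ≈ 0.386364.
d = −(3/4) ln(1 − 4p/3) = −0.75 ln(1 − 0.515152) = −0.75 ln(0.484848)
  = −0.75 × (-0.723920) = 0.542940 substitutions/site.

0.543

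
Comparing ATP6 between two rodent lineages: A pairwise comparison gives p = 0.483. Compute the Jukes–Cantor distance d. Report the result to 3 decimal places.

0.775

d = −(3/4) ln(1 − 4p/3) = −0.75 ln(1 − 0.644) = −0.75 ln(0.356)
  = −0.75 × (-1.032825) = 0.774619 substitutions/site.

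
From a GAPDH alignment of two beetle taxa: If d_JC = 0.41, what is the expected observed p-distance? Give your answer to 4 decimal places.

0.3158

p = (3/4)(1 − e^(−4d/3)) = 0.75 × (1 − e^(-0.546667)) = 0.75 × (1 − 0.578876) = 0.315843.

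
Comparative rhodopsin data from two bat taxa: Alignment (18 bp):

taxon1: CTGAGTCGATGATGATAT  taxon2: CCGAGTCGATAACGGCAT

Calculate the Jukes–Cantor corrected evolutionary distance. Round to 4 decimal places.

0.3470

The sequences differ at 5 of 18 sites (2, 11, 13, 15, 16), so p = 5/18 ≈ 0.277778.
d = −(3/4) ln(1 − 4p/3) = −0.75 ln(1 − 0.370371) = −0.75 ln(0.629629)
  = −0.75 × (-0.462625) = 0.346969 substitutions/site.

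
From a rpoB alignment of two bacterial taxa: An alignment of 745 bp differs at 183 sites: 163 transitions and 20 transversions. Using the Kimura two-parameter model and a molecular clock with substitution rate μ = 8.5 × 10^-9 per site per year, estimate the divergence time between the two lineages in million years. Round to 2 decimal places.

P = 163/745 ≈ 0.218792 and Q = 20/745 ≈ 0.026846.
Under the Kimura two-parameter model, d = −½ ln(1 − 2P − Q) − ¼ ln(1 − 2Q).
1 − 2P − Q = 0.53557, giving −½ ln(0.53557) = 0.312212.
1 − 2Q = 0.946308, giving −¼ ln(0.946308) = 0.013797.
d = 0.312212 + 0.013797 = 0.326009.
Under a molecular clock d = 2μt, so t = d/(2μ) = 0.326009 / (2 × 8.5 × 10^-9) = 19.18 million years.

19.18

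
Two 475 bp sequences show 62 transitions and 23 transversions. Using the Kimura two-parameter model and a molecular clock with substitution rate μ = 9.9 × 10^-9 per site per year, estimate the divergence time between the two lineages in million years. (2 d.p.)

10.64

P = 62/475 ≈ 0.130526 and Q = 23/475 ≈ 0.048421.
Under the Kimura two-parameter model, d = −½ ln(1 − 2P − Q) − ¼ ln(1 − 2Q).
1 − 2P − Q = 0.690527, giving −½ ln(0.690527) = 0.185150.
1 − 2Q = 0.903158, giving −¼ ln(0.903158) = 0.025464.
d = 0.185150 + 0.025464 = 0.210614.
Under a molecular clock d = 2μt, so t = d/(2μ) = 0.210614 / (2 × 9.9 × 10^-9) = 10.64 million years.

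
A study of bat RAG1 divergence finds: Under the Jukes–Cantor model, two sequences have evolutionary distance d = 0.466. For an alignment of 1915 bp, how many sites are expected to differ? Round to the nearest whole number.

665

Invert JC69: p = (3/4)(1 − e^(−4d/3)) = 0.75 × (1 − e^(-0.621333)) = 0.75 × (1 − 0.537228) = 0.347079.
Expected differing sites = pL ≈ 0.347079 × 1915 = 664.656285 ≈ 665.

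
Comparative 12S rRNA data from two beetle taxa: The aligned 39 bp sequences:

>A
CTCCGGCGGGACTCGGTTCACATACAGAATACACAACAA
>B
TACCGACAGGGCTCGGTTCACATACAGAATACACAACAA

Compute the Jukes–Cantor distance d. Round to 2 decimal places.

The sequences differ at 5 of 39 sites (1, 2, 6, 8, 11), so p = 5/39 ≈ 0.128205.
d = −(3/4) ln(1 − 4p/3) = −0.75 ln(1 − 0.17094) = −0.75 ln(0.82906)
  = −0.75 × (-0.187463) = 0.140597 substitutions/site.

0.14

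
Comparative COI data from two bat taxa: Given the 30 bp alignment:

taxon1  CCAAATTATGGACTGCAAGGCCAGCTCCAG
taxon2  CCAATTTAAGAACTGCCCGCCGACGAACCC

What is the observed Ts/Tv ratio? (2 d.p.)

0.08

Transitions are A↔G and C↔T; transversions are all other mismatches.
Transitions: 1. Transversions: 12.
R = 1/12 = 0.083333… ≈ 0.08 (to 2 d.p.).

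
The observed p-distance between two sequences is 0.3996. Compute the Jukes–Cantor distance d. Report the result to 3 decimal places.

d = −(3/4) ln(1 − 4p/3) = −0.75 ln(1 − 0.5328) = −0.75 ln(0.4672)
  = −0.75 × (-0.760998) = 0.570749 substitutions/site.

0.571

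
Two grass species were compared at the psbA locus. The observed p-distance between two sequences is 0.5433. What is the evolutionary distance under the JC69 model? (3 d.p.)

0.967

d = −(3/4) ln(1 − 4p/3) = −0.75 ln(1 − 0.7244) = −0.75 ln(0.2756)
  = −0.75 × (-1.288805) = 0.966604 substitutions/site.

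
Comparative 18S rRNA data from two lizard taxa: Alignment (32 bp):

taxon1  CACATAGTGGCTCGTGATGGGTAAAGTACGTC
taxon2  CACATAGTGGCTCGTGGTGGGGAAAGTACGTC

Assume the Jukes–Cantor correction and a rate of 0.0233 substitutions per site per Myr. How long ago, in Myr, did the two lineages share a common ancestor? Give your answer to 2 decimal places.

The sequences differ at 2 of 32 sites (17, 22), so p = 2/32 = 0.0625.
d = −(3/4) ln(1 − 4p/3) = −0.75 ln(1 − 0.083333) = −0.75 ln(0.916667)
  = −0.75 × (-0.087011) = 0.065258 substitutions/site.
Under a molecular clock d = 2μt, so t = d/(2μ) = 0.065258 / (2 × 0.0233) = 1.40 Myr.

1.40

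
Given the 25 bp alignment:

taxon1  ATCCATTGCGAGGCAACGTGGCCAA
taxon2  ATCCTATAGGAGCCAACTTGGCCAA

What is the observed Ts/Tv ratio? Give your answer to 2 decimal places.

Transitions are A↔G and C↔T; transversions are all other mismatches.
Transitions: 1. Transversions: 5.
R = 1/5 = 0.20.

0.20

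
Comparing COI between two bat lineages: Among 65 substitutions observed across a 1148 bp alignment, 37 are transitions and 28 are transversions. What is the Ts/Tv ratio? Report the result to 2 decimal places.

1.32

R = 37/28 = 1.321428… ≈ 1.32 (to 2 d.p.).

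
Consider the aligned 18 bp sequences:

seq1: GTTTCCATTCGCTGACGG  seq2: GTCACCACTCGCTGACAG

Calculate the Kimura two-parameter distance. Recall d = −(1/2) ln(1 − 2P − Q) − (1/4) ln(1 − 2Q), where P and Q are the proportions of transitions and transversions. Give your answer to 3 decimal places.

Of 18 sites, 3 differences are transitions and 1 are transversions, so P = 3/18 ≈ 0.166667 and Q = 1/18 ≈ 0.055556.
Under the Kimura two-parameter model, d = −½ ln(1 − 2P − Q) − ¼ ln(1 − 2Q).
1 − 2P − Q = 0.61111, giving −½ ln(0.61111) = 0.246239.
1 − 2Q = 0.888888, giving −¼ ln(0.888888) = 0.029446.
d = 0.246239 + 0.029446 = 0.275685.

0.276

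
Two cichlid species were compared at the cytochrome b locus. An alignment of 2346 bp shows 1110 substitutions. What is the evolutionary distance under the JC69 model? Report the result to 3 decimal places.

0.747

p = 1110/2346 ≈ 0.473146.
d = −(3/4) ln(1 − 4p/3) = −0.75 ln(1 − 0.630861) = −0.75 ln(0.369139)
  = −0.75 × (-0.996582) = 0.747437 substitutions/site.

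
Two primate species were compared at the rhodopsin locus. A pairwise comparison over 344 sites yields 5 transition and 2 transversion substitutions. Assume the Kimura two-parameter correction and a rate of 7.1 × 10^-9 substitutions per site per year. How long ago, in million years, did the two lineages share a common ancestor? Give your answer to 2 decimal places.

1.46

P = 5/344 ≈ 0.014535 and Q = 2/344 ≈ 0.005814.
Under the Kimura two-parameter model, d = −½ ln(1 − 2P − Q) − ¼ ln(1 − 2Q).
1 − 2P − Q = 0.965116, giving −½ ln(0.965116) = 0.017753.
1 − 2Q = 0.988372, giving −¼ ln(0.988372) = 0.002924.
d = 0.017753 + 0.002924 = 0.020677.
Under a molecular clock d = 2μt, so t = d/(2μ) = 0.020677 / (2 × 7.1 × 10^-9) = 1.46 million years.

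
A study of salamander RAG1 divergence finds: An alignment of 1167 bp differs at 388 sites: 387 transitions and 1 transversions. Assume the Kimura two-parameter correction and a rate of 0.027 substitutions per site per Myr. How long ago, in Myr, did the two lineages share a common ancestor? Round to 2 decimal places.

P = 387/1167 ≈ 0.33162 and Q = 1/1167 ≈ 0.000857.
Under the Kimura two-parameter model, d = −½ ln(1 − 2P − Q) − ¼ ln(1 − 2Q).
1 − 2P − Q = 0.335903, giving −½ ln(0.335903) = 0.545466.
1 − 2Q = 0.998286, giving −¼ ln(0.998286) = 0.000429.
d = 0.545466 + 0.000429 = 0.545895.
Under a molecular clock d = 2μt, so t = d/(2μ) = 0.545895 / (2 × 0.027) = 10.11 Myr.

10.11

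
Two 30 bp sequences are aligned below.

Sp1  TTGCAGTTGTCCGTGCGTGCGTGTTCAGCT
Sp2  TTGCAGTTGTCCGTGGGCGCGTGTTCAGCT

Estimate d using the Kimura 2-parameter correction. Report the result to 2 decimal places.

0.07

Of 30 sites, 1 differences are transitions and 1 are transversions, so P = 1/30 ≈ 0.033333 and Q = 1/30 ≈ 0.033333.
Under the Kimura two-parameter model, d = −½ ln(1 − 2P − Q) − ¼ ln(1 − 2Q).
1 − 2P − Q = 0.900001, giving −½ ln(0.900001) = 0.052680.
1 − 2Q = 0.933334, giving −¼ ln(0.933334) = 0.017248.
d = 0.052680 + 0.017248 = 0.069928.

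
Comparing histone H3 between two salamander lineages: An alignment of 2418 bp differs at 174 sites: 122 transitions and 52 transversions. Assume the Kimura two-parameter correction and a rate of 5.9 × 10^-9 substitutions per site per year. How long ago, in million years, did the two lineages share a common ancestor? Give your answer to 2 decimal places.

6.46

P = 122/2418 ≈ 0.050455 and Q = 52/2418 ≈ 0.021505.
Under the Kimura two-parameter model, d = −½ ln(1 − 2P − Q) − ¼ ln(1 − 2Q).
1 − 2P − Q = 0.877585, giving −½ ln(0.877585) = 0.065291.
1 − 2Q = 0.95699, giving −¼ ln(0.95699) = 0.010991.
d = 0.065291 + 0.010991 = 0.076282.
Under a molecular clock d = 2μt, so t = d/(2μ) = 0.076282 / (2 × 5.9 × 10^-9) = 6.46 million years.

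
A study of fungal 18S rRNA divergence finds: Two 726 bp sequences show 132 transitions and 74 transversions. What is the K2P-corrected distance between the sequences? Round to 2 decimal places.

0.37

P = 132/726 ≈ 0.181818 and Q = 74/726 ≈ 0.101928.
Under the Kimura two-parameter model, d = −½ ln(1 − 2P − Q) − ¼ ln(1 − 2Q).
1 − 2P − Q = 0.534436, giving −½ ln(0.534436) = 0.313272.
1 − 2Q = 0.796144, giving −¼ ln(0.796144) = 0.056994.
d = 0.313272 + 0.056994 = 0.370266.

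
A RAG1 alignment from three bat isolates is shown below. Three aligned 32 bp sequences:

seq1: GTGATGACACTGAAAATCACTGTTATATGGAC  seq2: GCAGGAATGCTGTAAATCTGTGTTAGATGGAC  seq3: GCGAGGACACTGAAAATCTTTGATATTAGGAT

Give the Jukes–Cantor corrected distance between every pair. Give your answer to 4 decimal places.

d(seq1,seq2) = 0.4598, d(seq1,seq3) = 0.3041, d(seq2,seq3) = 0.5199

seq1–seq2: 11/32 sites differ → p = 0.34375, d = −0.75 ln(1 − 0.458333) = 0.459828 ≈ 0.4598.
seq1–seq3: 8/32 sites differ → p = 0.25, d = −0.75 ln(1 − 0.333333) = 0.304098 ≈ 0.3041.
seq2–seq3: 12/32 sites differ → p = 0.375, d = −0.75 ln(1 − 0.5) = 0.519860 ≈ 0.5199.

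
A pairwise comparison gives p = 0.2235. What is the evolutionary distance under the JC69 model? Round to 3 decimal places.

d = −(3/4) ln(1 − 4p/3) = −0.75 ln(1 − 0.298) = −0.75 ln(0.702)
  = −0.75 × (-0.353822) = 0.265367 substitutions/site.

0.265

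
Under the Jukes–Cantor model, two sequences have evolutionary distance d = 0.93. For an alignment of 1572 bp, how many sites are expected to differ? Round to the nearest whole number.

Invert JC69: p = (3/4)(1 − e^(−4d/3)) = 0.75 × (1 − e^(-1.24)) = 0.75 × (1 − 0.289384) = 0.532962.
Expected differing sites = pL ≈ 0.532962 × 1572 = 837.816264 ≈ 838.

838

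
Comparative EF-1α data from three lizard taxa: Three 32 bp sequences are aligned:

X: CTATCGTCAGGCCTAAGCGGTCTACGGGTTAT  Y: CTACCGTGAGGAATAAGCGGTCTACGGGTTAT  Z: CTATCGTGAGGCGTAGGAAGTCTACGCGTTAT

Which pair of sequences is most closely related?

X–Y: 4/32 differ, p = 0.125, d = 0.137.
X–Z: 6/32 differ, p = 0.188, d = 0.216.
Y–Z: 7/32 differ, p = 0.219, d = 0.259.
The smallest distance is between X and Y.

X and Y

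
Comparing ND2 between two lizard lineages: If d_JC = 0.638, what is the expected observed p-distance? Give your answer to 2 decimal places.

p = (3/4)(1 − e^(−4d/3)) = 0.75 × (1 − e^(-0.850667)) = 0.75 × (1 − 0.427130) = 0.429653.

0.43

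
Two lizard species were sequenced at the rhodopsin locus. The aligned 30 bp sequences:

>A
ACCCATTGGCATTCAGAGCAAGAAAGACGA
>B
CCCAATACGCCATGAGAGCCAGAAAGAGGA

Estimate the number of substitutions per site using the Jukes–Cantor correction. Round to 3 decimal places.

The sequences differ at 9 of 30 sites (1, 4, 7, 8, 11, 12, 14, 20, 28), so p = 9/30 = 0.3.
d = −(3/4) ln(1 − 4p/3) = −0.75 ln(1 − 0.4) = −0.75 ln(0.6)
  = −0.75 × (-0.510826) = 0.383120 substitutions/site.

0.383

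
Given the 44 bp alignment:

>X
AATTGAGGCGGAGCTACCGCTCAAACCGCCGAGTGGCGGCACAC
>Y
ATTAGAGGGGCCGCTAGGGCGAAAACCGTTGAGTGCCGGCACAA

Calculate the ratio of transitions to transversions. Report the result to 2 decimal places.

Transitions are A↔G and C↔T; transversions are all other mismatches.
Transitions: 2. Transversions: 11.
R = 2/11 = 0.181818… ≈ 0.18 (to 2 d.p.).

0.18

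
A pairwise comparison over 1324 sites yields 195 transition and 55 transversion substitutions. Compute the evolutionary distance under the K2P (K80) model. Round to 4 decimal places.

P = 195/1324 ≈ 0.147281 and Q = 55/1324 ≈ 0.041541.
Under the Kimura two-parameter model, d = −½ ln(1 − 2P − Q) − ¼ ln(1 − 2Q).
1 − 2P − Q = 0.663897, giving −½ ln(0.663897) = 0.204814.
1 − 2Q = 0.916918, giving −¼ ln(0.916918) = 0.021684.
d = 0.204814 + 0.021684 = 0.226498.

0.2265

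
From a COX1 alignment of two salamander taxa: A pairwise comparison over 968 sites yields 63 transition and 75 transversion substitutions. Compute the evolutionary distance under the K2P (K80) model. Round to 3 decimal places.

0.158

P = 63/968 ≈ 0.065083 and Q = 75/968 ≈ 0.077479.
Under the Kimura two-parameter model, d = −½ ln(1 − 2P − Q) − ¼ ln(1 − 2Q).
1 − 2P − Q = 0.792355, giving −½ ln(0.792355) = 0.116373.
1 − 2Q = 0.845042, giving −¼ ln(0.845042) = 0.042092.
d = 0.116373 + 0.042092 = 0.158465.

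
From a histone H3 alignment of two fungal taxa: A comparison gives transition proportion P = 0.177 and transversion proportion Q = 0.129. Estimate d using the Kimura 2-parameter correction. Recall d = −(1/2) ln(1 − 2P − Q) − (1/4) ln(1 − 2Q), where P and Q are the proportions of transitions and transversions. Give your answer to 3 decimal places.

Under the Kimura two-parameter model, d = −½ ln(1 − 2P − Q) − ¼ ln(1 − 2Q).
1 − 2P − Q = 0.517, giving −½ ln(0.517) = 0.329856.
1 − 2Q = 0.742, giving −¼ ln(0.742) = 0.074602.
d = 0.329856 + 0.074602 = 0.404458.

0.404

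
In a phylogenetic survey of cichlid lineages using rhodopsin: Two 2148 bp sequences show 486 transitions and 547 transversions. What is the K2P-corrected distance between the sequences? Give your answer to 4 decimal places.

0.7921

P = 486/2148 ≈ 0.226257 and Q = 547/2148 ≈ 0.254655.
Under the Kimura two-parameter model, d = −½ ln(1 − 2P − Q) − ¼ ln(1 − 2Q).
1 − 2P − Q = 0.292831, giving −½ ln(0.292831) = 0.614080.
1 − 2Q = 0.49069, giving −¼ ln(0.49069) = 0.177986.
d = 0.614080 + 0.177986 = 0.792066.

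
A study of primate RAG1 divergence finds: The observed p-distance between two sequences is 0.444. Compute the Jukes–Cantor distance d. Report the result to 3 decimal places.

d = −(3/4) ln(1 − 4p/3) = −0.75 ln(1 − 0.592) = −0.75 ln(0.408)
  = −0.75 × (-0.896488) = 0.672366 substitutions/site.

0.672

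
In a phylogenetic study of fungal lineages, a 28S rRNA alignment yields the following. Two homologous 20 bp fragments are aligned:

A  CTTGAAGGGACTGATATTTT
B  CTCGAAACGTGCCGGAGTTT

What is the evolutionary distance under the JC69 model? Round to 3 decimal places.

0.824

The sequences differ at 10 of 20 sites (3, 7, 8, 10, 11, 12, 13, 14, 15, 17), so p = 10/20 = 0.5.
d = −(3/4) ln(1 − 4p/3) = −0.75 ln(1 − 0.666667) = −0.75 ln(0.333333)
  = −0.75 × (-1.098613) = 0.823960 substitutions/site.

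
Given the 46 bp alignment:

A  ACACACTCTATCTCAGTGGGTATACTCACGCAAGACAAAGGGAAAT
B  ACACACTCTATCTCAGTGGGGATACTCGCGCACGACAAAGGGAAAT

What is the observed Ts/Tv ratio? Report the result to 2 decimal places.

Transitions are A↔G and C↔T; transversions are all other mismatches.
Transitions: 1. Transversions: 2.
R = 1/2 = 0.50.

0.50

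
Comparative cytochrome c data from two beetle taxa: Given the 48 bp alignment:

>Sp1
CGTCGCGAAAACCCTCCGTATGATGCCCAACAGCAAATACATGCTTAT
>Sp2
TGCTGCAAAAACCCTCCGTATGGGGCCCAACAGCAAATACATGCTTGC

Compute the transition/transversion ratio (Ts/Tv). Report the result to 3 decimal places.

Transitions are A↔G and C↔T; transversions are all other mismatches.
Transitions: 7. Transversions: 1.
R = 7/1 = 7.000.

7.000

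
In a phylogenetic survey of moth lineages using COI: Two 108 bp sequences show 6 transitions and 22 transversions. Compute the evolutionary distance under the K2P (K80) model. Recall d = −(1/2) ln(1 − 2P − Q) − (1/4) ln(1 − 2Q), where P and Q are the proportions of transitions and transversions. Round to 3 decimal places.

P = 6/108 ≈ 0.055556 and Q = 22/108 ≈ 0.203704.
Under the Kimura two-parameter model, d = −½ ln(1 − 2P − Q) − ¼ ln(1 − 2Q).
1 − 2P − Q = 0.685184, giving −½ ln(0.685184) = 0.189034.
1 − 2Q = 0.592592, giving −¼ ln(0.592592) = 0.130812.
d = 0.189034 + 0.130812 = 0.319846.

0.320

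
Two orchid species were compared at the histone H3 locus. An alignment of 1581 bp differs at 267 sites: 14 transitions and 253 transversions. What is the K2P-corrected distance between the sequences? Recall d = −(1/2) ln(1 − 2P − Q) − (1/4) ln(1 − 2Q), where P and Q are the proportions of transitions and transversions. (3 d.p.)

0.194

P = 14/1581 ≈ 0.008855 and Q = 253/1581 ≈ 0.160025.
Under the Kimura two-parameter model, d = −½ ln(1 − 2P − Q) − ¼ ln(1 − 2Q).
1 − 2P − Q = 0.822265, giving −½ ln(0.822265) = 0.097846.
1 − 2Q = 0.67995, giving −¼ ln(0.67995) = 0.096434.
d = 0.097846 + 0.096434 = 0.194280.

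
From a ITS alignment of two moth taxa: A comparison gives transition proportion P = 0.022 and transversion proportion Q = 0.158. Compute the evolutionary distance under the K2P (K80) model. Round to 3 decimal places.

0.208

Under the Kimura two-parameter model, d = −½ ln(1 − 2P − Q) − ¼ ln(1 − 2Q).
1 − 2P − Q = 0.798, giving −½ ln(0.798) = 0.112823.
1 − 2Q = 0.684, giving −¼ ln(0.684) = 0.094949.
d = 0.112823 + 0.094949 = 0.207772.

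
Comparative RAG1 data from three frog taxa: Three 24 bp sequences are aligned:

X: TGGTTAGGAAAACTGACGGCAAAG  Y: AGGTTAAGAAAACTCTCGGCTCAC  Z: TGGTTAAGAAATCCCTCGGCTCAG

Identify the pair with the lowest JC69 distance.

X–Y: 7/24 differ, p = 0.292, d = 0.369.
X–Z: 7/24 differ, p = 0.292, d = 0.369.
Y–Z: 4/24 differ, p = 0.167, d = 0.188.
The smallest distance is between Y and Z.

Y and Z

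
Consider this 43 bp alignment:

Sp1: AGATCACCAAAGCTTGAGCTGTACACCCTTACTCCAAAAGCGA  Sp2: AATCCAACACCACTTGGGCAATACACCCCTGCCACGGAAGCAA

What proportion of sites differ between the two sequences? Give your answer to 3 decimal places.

0.395

The sequences differ at 17 of 43 positions.
p = 17/43 = 0.395348… ≈ 0.395 (to 3 d.p.).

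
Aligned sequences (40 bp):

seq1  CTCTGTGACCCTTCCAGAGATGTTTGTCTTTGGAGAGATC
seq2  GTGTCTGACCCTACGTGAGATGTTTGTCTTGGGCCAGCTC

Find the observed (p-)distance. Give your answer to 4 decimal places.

The sequences differ at 10 of 40 positions (sites 1, 3, 5, 13, 15, 16, 31, 34, 35, 38).
p = 10/40 = 0.2500.

0.2500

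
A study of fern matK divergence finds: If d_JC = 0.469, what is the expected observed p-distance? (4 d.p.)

p = (3/4)(1 − e^(−4d/3)) = 0.75 × (1 − e^(-0.625333)) = 0.75 × (1 − 0.535083) = 0.348688.

0.3487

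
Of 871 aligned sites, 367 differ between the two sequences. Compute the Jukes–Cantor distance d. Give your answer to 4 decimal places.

0.6188

p = 367/871 ≈ 0.421355.
d = −(3/4) ln(1 − 4p/3) = −0.75 ln(1 − 0.561807) = −0.75 ln(0.438193)
  = −0.75 × (-0.825096) = 0.618822 substitutions/site.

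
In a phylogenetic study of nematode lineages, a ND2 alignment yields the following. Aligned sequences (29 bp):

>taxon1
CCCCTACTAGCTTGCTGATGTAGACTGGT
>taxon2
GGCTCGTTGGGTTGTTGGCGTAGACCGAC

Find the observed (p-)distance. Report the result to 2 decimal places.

The sequences differ at 14 of 29 positions.
p = 14/29 = 0.482758… ≈ 0.48 (to 2 d.p.).

0.48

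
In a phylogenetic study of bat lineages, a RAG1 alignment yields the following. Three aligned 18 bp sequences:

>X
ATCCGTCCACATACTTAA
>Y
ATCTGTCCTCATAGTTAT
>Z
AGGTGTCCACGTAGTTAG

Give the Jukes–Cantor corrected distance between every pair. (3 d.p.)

d(X,Y) = 0.264, d(X,Z) = 0.441, d(Y,Z) = 0.347

X–Y: 4/18 sites differ → p ≈ 0.222222, d = −0.75 ln(1 − 0.296296) = 0.263548 ≈ 0.264.
X–Z: 6/18 sites differ → p ≈ 0.333333, d = −0.75 ln(1 − 0.444444) = 0.440839 ≈ 0.441.
Y–Z: 5/18 sites differ → p ≈ 0.277778, d = −0.75 ln(1 − 0.370371) = 0.346968 ≈ 0.347.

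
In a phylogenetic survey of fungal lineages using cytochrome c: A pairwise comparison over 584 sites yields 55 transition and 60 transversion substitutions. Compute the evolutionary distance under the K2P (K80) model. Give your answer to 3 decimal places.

P = 55/584 ≈ 0.094178 and Q = 60/584 ≈ 0.10274.
Under the Kimura two-parameter model, d = −½ ln(1 − 2P − Q) − ¼ ln(1 − 2Q).
1 − 2P − Q = 0.708904, giving −½ ln(0.708904) = 0.172018.
1 − 2Q = 0.79452, giving −¼ ln(0.79452) = 0.057504.
d = 0.172018 + 0.057504 = 0.229522.

0.230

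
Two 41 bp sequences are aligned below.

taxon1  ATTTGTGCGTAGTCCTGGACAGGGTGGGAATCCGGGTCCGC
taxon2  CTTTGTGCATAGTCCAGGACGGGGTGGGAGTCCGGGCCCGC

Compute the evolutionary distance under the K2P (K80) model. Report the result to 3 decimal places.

Of 41 sites, 4 differences are transitions and 2 are transversions, so P = 4/41 ≈ 0.097561 and Q = 2/41 ≈ 0.04878.
Under the Kimura two-parameter model, d = −½ ln(1 − 2P − Q) − ¼ ln(1 − 2Q).
1 − 2P − Q = 0.756098, giving −½ ln(0.756098) = 0.139792.
1 − 2Q = 0.90244, giving −¼ ln(0.90244) = 0.025663.
d = 0.139792 + 0.025663 = 0.165455.

0.165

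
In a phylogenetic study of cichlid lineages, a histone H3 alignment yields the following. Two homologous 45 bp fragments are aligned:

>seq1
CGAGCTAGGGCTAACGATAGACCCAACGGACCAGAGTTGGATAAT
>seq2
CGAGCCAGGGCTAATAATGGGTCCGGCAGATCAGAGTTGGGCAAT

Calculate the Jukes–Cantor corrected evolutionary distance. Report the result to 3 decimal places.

The sequences differ at 12 of 45 sites, so p = 12/45 ≈ 0.266667.
d = −(3/4) ln(1 − 4p/3) = −0.75 ln(1 − 0.355556) = −0.75 ln(0.644444)
  = −0.75 × (-0.439367) = 0.329525 substitutions/site.

0.330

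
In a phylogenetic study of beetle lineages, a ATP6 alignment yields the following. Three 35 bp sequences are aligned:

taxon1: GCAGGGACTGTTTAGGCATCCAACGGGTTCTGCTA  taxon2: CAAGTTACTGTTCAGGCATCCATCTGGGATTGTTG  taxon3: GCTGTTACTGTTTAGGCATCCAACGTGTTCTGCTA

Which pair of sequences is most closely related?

taxon1–taxon2: 12/35 differ, p = 0.343, d = 0.458.
taxon1–taxon3: 4/35 differ, p = 0.114, d = 0.124.
taxon2–taxon3: 12/35 differ, p = 0.343, d = 0.458.
The smallest distance is between taxon1 and taxon3.

taxon1 and taxon3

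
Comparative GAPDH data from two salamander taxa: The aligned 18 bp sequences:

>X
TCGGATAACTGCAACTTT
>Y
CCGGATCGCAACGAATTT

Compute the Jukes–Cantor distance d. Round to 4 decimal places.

0.5482

The sequences differ at 7 of 18 sites (1, 7, 8, 10, 11, 13, 15), so p = 7/18 ≈ 0.388889.
d = −(3/4) ln(1 − 4p/3) = −0.75 ln(1 − 0.518519) = −0.75 ln(0.481481)
  = −0.75 × (-0.730889) = 0.548167 substitutions/site.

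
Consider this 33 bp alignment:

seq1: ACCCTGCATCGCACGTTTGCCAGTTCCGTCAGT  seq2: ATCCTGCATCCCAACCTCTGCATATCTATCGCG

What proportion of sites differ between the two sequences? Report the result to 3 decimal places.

The sequences differ at 15 of 33 positions.
p = 15/33 = 0.454545… ≈ 0.455 (to 3 d.p.).

0.455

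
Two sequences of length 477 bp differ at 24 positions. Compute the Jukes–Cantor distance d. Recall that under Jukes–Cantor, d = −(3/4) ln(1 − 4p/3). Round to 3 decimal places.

0.052

p = 24/477 ≈ 0.050314.
d = −(3/4) ln(1 − 4p/3) = −0.75 ln(1 − 0.067085) = −0.75 ln(0.932915)
  = −0.75 × (-0.069441) = 0.052081 substitutions/site.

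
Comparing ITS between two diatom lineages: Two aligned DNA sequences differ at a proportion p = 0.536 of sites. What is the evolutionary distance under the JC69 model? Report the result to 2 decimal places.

0.94

d = −(3/4) ln(1 − 4p/3) = −0.75 ln(1 − 0.714667) = −0.75 ln(0.285333)
  = −0.75 × (-1.254098) = 0.940574 substitutions/site.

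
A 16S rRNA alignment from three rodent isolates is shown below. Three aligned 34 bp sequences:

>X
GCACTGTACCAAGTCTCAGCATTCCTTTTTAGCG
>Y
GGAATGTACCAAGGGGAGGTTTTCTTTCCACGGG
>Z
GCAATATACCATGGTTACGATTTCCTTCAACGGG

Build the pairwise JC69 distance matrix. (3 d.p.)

d(X,Y) = 0.665, d(X,Z) = 0.597, d(Y,Z) = 0.326

X–Y: 15/34 sites differ → p ≈ 0.441176, d = −0.75 ln(1 − 0.588235) = 0.665477 ≈ 0.665.
X–Z: 14/34 sites differ → p ≈ 0.411765, d = −0.75 ln(1 − 0.54902) = 0.597249 ≈ 0.597.
Y–Z: 9/34 sites differ → p ≈ 0.264706, d = −0.75 ln(1 − 0.352941) = 0.326488 ≈ 0.326.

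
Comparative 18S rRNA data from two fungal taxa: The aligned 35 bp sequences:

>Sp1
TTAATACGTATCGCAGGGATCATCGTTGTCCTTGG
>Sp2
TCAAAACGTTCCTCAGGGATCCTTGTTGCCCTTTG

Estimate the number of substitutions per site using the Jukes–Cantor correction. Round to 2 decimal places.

The sequences differ at 9 of 35 sites (2, 5, 10, 11, 13, 22, 24, 29, 34), so p = 9/35 ≈ 0.257143.
d = −(3/4) ln(1 − 4p/3) = −0.75 ln(1 − 0.342857) = −0.75 ln(0.657143)
  = −0.75 × (-0.419854) = 0.314891 substitutions/site.

0.31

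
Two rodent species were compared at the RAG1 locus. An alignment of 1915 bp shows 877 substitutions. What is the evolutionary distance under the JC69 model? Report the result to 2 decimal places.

0.71

p = 877/1915 ≈ 0.457963.
d = −(3/4) ln(1 − 4p/3) = −0.75 ln(1 − 0.610617) = −0.75 ln(0.389383)
  = −0.75 × (-0.943192) = 0.707394 substitutions/site.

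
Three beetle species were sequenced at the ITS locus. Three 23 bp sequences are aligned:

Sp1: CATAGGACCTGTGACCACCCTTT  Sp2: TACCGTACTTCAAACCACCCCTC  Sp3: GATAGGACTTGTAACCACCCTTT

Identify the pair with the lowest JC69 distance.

Sp1 and Sp3

Sp1–Sp2: 10/23 differ, p = 0.435, d = 0.650.
Sp1–Sp3: 3/23 differ, p = 0.130, d = 0.143.
Sp2–Sp3: 8/23 differ, p = 0.348, d = 0.467.
The smallest distance is between Sp1 and Sp3.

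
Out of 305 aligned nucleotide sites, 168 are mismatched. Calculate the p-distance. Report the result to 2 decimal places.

p = 168/305 = 0.550819… ≈ 0.55 (to 2 d.p.).

0.55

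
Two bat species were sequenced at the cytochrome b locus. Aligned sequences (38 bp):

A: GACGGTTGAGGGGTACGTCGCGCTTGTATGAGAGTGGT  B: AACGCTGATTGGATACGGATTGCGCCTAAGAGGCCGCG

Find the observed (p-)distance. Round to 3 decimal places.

0.526

The sequences differ at 20 of 38 positions.
p = 20/38 = 0.526315… ≈ 0.526 (to 3 d.p.).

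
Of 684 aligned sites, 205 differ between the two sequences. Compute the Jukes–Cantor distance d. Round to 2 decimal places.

0.38

p = 205/684 ≈ 0.299708.
d = −(3/4) ln(1 − 4p/3) = −0.75 ln(1 − 0.399611) = −0.75 ln(0.600389)
  = −0.75 × (-0.510178) = 0.382634 substitutions/site.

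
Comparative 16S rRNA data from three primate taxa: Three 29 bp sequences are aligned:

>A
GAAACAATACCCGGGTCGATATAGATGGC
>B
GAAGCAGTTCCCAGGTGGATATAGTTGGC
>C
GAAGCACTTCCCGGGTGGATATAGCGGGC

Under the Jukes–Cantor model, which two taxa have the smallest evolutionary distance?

B and C

A–B: 6/29 differ, p = 0.207, d = 0.242.
A–C: 6/29 differ, p = 0.207, d = 0.242.
B–C: 4/29 differ, p = 0.138, d = 0.152.
The smallest distance is between B and C.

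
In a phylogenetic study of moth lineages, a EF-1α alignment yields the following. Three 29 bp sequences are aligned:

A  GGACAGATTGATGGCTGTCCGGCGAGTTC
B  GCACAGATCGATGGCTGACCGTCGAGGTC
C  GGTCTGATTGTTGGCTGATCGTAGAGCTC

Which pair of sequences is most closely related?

A–B: 5/29 differ, p = 0.172, d = 0.196.
A–C: 8/29 differ, p = 0.276, d = 0.344.
B–C: 8/29 differ, p = 0.276, d = 0.344.
The smallest distance is between A and B.

A and B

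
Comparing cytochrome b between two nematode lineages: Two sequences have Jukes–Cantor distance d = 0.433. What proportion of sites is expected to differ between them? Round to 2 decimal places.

p = (3/4)(1 − e^(−4d/3)) = 0.75 × (1 − e^(-0.577333)) = 0.75 × (1 − 0.561394) = 0.328955.

0.33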